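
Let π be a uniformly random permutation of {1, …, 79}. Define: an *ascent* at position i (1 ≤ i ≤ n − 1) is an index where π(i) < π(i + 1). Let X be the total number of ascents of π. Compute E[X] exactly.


Write X = Σ X_I over i = 1, …, 78, with X_I the indicator of one ascent.
There are 78 indicators.
For each fixed i, the pair (π(i), π(i+1)) is a uniformly random ordered pair of distinct values from {1, …, 79}; by symmetry P[π(i) < π(i+1)] = 1/2.
By linearity: E[X] = 78 · (1/2) = (79 − 1) · (1/2) = 39 ≈ 39.000000.

E[X] = 39 = 39.000000.


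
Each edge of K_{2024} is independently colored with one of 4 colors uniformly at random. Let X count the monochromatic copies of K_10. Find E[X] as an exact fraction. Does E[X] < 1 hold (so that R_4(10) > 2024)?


E[X] = C(2024, 10) · 4^{1 − 45} = 310936101848269937576192656 · 4^{−44} = 310936101848269937576192656/309485009821345068724781056.
As a reduced fraction: E[X] = 19433506365516871098512041/19342813113834066795298816 ≈ 1.0047.
Is E[X] < 1? NO.
Since E[X] ≥ 1, the first-moment bound is inconclusive at n = 2024; it does NOT by itself certify R_4(10) > 2024.

E[X] = 19433506365516871098512041/19342813113834066795298816 ≈ 1.0047; E[X] ≥ 1; first-moment method inconclusive here.


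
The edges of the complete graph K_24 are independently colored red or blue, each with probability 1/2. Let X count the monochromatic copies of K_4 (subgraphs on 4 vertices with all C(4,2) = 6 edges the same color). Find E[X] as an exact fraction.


Let X = Σ_S X_S over the C(24, 4) = 10626 subsets S of size 4, where X_S = 1 if the K_4 on S is monochromatic.
For a fixed S, the K_4 on S has C(4, 2) = 6 edges. P[all 6 edges red] = (1/2)^6, and likewise for blue, so P[monochromatic] = 2·(1/2)^6 = 2^{1 − 6} = 1/32.
By linearity: E[X] = C(24, 4) · 2^{1 − 6} = 10626 · 1/32 = 5313/16.
Numerically: E[X] ≈ 332.062500.

E[X] = C(24,4)·2^(1−C(4,2)) = 5313/16 ≈ 332.062500.


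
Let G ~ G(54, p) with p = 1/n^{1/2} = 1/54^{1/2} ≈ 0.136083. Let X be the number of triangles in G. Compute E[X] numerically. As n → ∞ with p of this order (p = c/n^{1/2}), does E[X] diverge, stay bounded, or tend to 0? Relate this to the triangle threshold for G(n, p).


Number of potential triangles: C(54, 3) = 24804.
Each occurs with probability p³ ≈ (0.136083)³ ≈ 2.52005118e-03.
By linearity: E[X] = C(54, 3)·p³ ≈ 24804 · 2.52005118e-03 ≈ 62.507349.
Since α = 1/2 < 1, p = c/n^{1/2} ≫ 1/n is above the triangle threshold p ~ 1/n. Asymptotically E[X] ~ (c³/6)·n^{3(1−α)} = (1³/6)·n^{1.5} → ∞; triangles are abundant w.h.p.

E[X] ≈ 62.507349; in regime p = Θ(1/n^{1/2}) E[X] diverges (above the triangle threshold p ~ 1/n).


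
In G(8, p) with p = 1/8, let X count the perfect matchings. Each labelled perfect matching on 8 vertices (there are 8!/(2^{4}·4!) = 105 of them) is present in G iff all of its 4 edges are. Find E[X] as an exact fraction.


K_8 has 8!/(2^{4}·4!) = 105 labelled perfect matchings.
For each such perfect matching H, let X_H = 1 if all 4 edges of H are present in G. Then P[X_H = 1] = p^{4} = (1/8)^{4} = 1/4096.
By linearity: E[X] = Σ_H E[X_H] = 105 · p^{4} = 105 · 1/4096 = 105/4096.
Numerically: E[X] ≈ 0.02563.

E[X] = 105 · (1/8)^{4} = 105/4096 ≈ 0.02563.


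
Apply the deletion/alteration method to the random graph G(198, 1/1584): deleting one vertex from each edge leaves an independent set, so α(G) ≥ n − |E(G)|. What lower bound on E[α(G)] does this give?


E[|E(G)|] = C(198, 2)·p = 19503 · (1/1584) = 197/16.
E[α(G)] ≥ n − E[|E(G)|] = 198 − 197/16 = 2971/16.
Numerically: ≈ 185.688.
(This is only a lower bound; the true E[α(G)] may be larger.)

E[α(G)] ≥ 2971/16 ≈ 185.688.


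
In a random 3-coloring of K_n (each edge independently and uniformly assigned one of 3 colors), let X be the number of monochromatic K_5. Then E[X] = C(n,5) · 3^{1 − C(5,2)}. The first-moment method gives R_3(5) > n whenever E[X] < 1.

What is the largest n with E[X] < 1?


We need C(n, 5) · 3^{1 − 10} < 1, i.e. C(n, 5) < 3^{10 − 1} = 19683.
Check values of n near the boundary:
  n = 14: C(14, 5) = 2002; 2002 < 19683? YES
  n = 15: C(15, 5) = 3003; 3003 < 19683? YES
  n = 16: C(16, 5) = 4368; 4368 < 19683? YES
  n = 17: C(17, 5) = 6188; 6188 < 19683? YES
  n = 18: C(18, 5) = 8568; 8568 < 19683? YES
  n = 19: C(19, 5) = 11628; 11628 < 19683? YES
  n = 20: C(20, 5) = 15504; 15504 < 19683? YES
  n = 21: C(21, 5) = 20349; 20349 < 19683? NO
  n = 22: C(22, 5) = 26334; 26334 < 19683? NO
  n = 23: C(23, 5) = 33649; 33649 < 19683? NO
The largest n with C(n, 5) < 19683 is n = 20 (where E[X] = 5168/6561 ≈ 0.787685). Hence R_3(5) > 20, i.e. R_3(5) ≥ 21.

Largest n = 20; hence R_3(5) > 20.


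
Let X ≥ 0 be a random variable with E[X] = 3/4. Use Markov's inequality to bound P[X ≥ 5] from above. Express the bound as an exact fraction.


μ = E[X] = 3/4, a = 5.
Markov: P[X ≥ 5] ≤ μ/a = (3/4)/5 = 3/20.
Numerically: ≈ 0.150000.
(Since a = 5 > μ = 0.750000, the bound 3/20 is < 1 and informative.)

P[X ≥ 5] ≤ 3/20 ≈ 0.150000.


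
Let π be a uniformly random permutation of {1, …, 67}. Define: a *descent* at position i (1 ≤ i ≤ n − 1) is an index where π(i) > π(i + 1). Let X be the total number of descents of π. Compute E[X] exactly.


Write X = Σ X_I over i = 1, …, 66, with X_I the indicator of one descent.
There are 66 indicators.
For each fixed i, the pair (π(i), π(i+1)) is a uniformly random ordered pair of distinct values from {1, …, 67}; by symmetry P[π(i) > π(i+1)] = 1/2.
By linearity: E[X] = 66 · (1/2) = (67 − 1) · (1/2) = 33 ≈ 33.00000.

E[X] = 33 = 33.00000.


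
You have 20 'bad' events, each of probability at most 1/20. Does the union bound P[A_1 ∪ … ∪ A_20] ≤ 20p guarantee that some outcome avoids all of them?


Union bound: P[∪_{i=1}^{20} A_i] ≤ Σ_i P[A_i] ≤ 20·p = 20·(1/20) = 1.
Numerically: 1 ≈ 1.0000000.
Is 1 < 1? NO.
Since the bound 1 is ≥ 1, the union bound is uninformative here; it does NOT by itself certify existence.

20·p = 1 ≈ 1.0000000; existence NOT certified by the union bound.


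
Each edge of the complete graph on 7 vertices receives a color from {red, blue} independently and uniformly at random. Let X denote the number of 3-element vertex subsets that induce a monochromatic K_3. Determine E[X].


Let X = Σ_S X_S over the C(7, 3) = 35 subsets S of size 3, where X_S = 1 if the K_3 on S is monochromatic.
For a fixed S, the K_3 on S has C(3, 2) = 3 edges. P[all 3 edges red] = (1/2)^3, and likewise for blue, so P[monochromatic] = 2·(1/2)^3 = 2^{1 − 3} = 1/4.
By linearity: E[X] = C(7, 3) · 2^{1 − 3} = 35 · 1/4 = 35/4.
Numerically: E[X] ≈ 8.7500.

E[X] = C(7,3)·2^(1−C(3,2)) = 35/4 ≈ 8.7500.


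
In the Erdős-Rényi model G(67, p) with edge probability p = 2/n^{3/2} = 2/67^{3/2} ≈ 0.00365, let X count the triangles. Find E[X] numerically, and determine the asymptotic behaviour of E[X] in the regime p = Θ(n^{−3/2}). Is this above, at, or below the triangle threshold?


Number of potential triangles: C(67, 3) = 47905.
Each occurs with probability p³ ≈ (0.00365)³ ≈ 4.85013e-08.
By linearity: E[X] = C(67, 3)·p³ ≈ 47905 · 4.85013e-08 ≈ 0.002.
Since α = 3/2 > 1, p = c/n^{3/2} = o(1/n) is below the triangle threshold p ~ 1/n. Asymptotically E[X] ~ (c³/6)·n^{3(1−α)} = (2³/6)·n^{-1.5} → 0, so by Markov's inequality G has no triangles w.h.p.

E[X] ≈ 0.002; in regime p = Θ(1/n^{3/2}) E[X] tends to 0 (below the triangle threshold p ~ 1/n).


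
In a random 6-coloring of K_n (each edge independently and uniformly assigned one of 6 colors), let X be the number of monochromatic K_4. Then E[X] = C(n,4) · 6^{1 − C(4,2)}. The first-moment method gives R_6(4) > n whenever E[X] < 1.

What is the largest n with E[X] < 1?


We need C(n, 4) · 6^{1 − 6} < 1, i.e. C(n, 4) < 6^{6 − 1} = 7776.
Check values of n near the boundary:
  n = 20: C(20, 4) = 4845; 4845 < 7776? YES
  n = 21: C(21, 4) = 5985; 5985 < 7776? YES
  n = 22: C(22, 4) = 7315; 7315 < 7776? YES
  n = 23: C(23, 4) = 8855; 8855 < 7776? NO
The largest n with C(n, 4) < 7776 is n = 22 (where E[X] = 7315/7776 ≈ 0.941). Hence R_6(4) > 22, i.e. R_6(4) ≥ 23.

Largest n = 22; hence R_6(4) > 22.


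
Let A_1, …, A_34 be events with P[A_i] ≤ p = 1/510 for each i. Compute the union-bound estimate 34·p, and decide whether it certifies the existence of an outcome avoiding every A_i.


Union bound: P[∪_{i=1}^{34} A_i] ≤ Σ_i P[A_i] ≤ 34·p = 34·(1/510) = 1/15.
Numerically: 1/15 ≈ 0.067.
Is 1/15 < 1? YES.
Since P[∪ A_i] ≤ 1/15 < 1, the complement has P[∩ A_i^c] ≥ 1 − 1/15 = 14/15 > 0, so some outcome avoids every A_i.

34·p = 1/15 ≈ 0.067; existence CERTIFIED by the union bound.


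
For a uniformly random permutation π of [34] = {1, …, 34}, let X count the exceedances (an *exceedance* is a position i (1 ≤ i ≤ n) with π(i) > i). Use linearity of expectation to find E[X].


Write X = Σ_{i=1}^{34} X_i, where X_i = 1_{π(i) > i}.
For each fixed i, π(i) is uniform over {1, …, 34} (marginal of a uniform permutation), so P[π(i) > i] = (n − i)/n. Summing: Σ_{i=1}^{34} (n − i)/n = (0 + 1 + … + 33)/34 = 34(34 − 1)/(2·34) = (34 − 1)/2.
Hence E[X] = Σ_{i=1}^{34} (34 − i)/34 = 33/2 ≈ 16.50000.

E[X] = 33/2 = 16.50000.


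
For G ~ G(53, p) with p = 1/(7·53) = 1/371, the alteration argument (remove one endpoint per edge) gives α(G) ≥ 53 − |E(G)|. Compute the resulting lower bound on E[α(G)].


E[|E(G)|] = C(53, 2)·p = 1378 · (1/371) = 26/7.
E[α(G)] ≥ n − E[|E(G)|] = 53 − 26/7 = 345/7.
Numerically: ≈ 49.2857.
(This is only a lower bound; the true E[α(G)] may be larger.)

E[α(G)] ≥ 345/7 ≈ 49.2857.


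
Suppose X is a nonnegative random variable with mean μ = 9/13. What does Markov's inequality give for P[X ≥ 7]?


μ = E[X] = 9/13, a = 7.
Markov: P[X ≥ 7] ≤ μ/a = (9/13)/7 = 9/91.
Numerically: ≈ 0.098901.
(Since a = 7 > μ = 0.692308, the bound 9/91 is < 1 and informative.)

P[X ≥ 7] ≤ 9/91 ≈ 0.098901.


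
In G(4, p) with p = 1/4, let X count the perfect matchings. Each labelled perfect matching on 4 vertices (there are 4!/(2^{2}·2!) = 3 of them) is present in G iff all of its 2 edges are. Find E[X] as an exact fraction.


K_4 has 4!/(2^{2}·2!) = 3 labelled perfect matchings.
For each such perfect matching H, let X_H = 1 if all 2 edges of H are present in G. Then P[X_H = 1] = p^{2} = (1/4)^{2} = 1/16.
Summing the indicators: E[X] = Σ_H E[X_H] = 3 · p^{2} = 3 · 1/16 = 3/16.
Numerically: E[X] ≈ 0.188.

E[X] = 3 · (1/4)^{2} = 3/16 ≈ 0.188.


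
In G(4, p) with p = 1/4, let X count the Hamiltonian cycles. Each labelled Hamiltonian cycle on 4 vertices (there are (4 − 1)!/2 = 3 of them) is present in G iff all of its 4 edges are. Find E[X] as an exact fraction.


K_4 has (4 − 1)!/2 = 3 labelled Hamiltonian cycles.
For each such Hamiltonian cycle H, let X_H = 1 if all 4 edges of H are present in G. Then P[X_H = 1] = p^{4} = (1/4)^{4} = 1/256.
By linearity of expectation: E[X] = Σ_H E[X_H] = 3 · p^{4} = 3 · 1/256 = 3/256.
Numerically: E[X] ≈ 0.01172.

E[X] = 3 · (1/4)^{4} = 3/256 ≈ 0.01172.


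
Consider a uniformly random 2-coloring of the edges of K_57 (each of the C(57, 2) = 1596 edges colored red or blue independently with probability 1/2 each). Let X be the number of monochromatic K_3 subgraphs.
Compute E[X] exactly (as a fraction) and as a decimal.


Let X = Σ_S X_S over the C(57, 3) = 29260 subsets S of size 3, where X_S = 1 if the K_3 on S is monochromatic.
For a fixed S, the K_3 on S has C(3, 2) = 3 edges. P[all 3 edges red] = (1/2)^3, and likewise for blue, so P[monochromatic] = 2·(1/2)^3 = 2^{1 − 3} = 1/4.
Summing: E[X] = C(57, 3) · 2^{1 − 3} = 29260 · 1/4 = 7315.
Numerically: E[X] ≈ 7315.0000.

E[X] = C(57,3)·2^(1−C(3,2)) = 7315 ≈ 7315.0000.


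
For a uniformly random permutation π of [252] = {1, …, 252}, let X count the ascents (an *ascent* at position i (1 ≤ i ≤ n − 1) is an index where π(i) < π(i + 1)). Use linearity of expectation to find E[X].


Write X = Σ X_I over i = 1, …, 251, with X_I the indicator of one ascent.
There are 251 indicators.
For each fixed i, the pair (π(i), π(i+1)) is a uniformly random ordered pair of distinct values from {1, …, 252}; by symmetry P[π(i) < π(i+1)] = 1/2.
By linearity: E[X] = 251 · (1/2) = (252 − 1) · (1/2) = 251/2 ≈ 125.50000.

E[X] = 251/2 = 125.50000.


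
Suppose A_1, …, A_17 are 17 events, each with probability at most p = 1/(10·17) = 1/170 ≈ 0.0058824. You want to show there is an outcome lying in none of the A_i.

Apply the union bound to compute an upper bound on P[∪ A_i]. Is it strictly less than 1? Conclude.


Union bound: P[∪_{i=1}^{17} A_i] ≤ Σ_i P[A_i] ≤ 17·p = 17·(1/170) = 1/10.
Numerically: 1/10 ≈ 0.1000000.
Is 1/10 < 1? YES.
Since P[∪ A_i] ≤ 1/10 < 1, the complement has P[∩ A_i^c] ≥ 1 − 1/10 = 9/10 > 0, so some outcome avoids every A_i.

17·p = 1/10 ≈ 0.1000000; existence CERTIFIED by the union bound.


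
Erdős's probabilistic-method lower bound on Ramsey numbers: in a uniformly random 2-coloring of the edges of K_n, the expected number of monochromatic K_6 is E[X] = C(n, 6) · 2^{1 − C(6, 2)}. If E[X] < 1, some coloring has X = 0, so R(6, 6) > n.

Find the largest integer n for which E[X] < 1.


We need C(n, 6) · 2^{1 − 15} < 1, i.e. C(n, 6) < 2^{15 − 1} = 16384.
Check values of n near the boundary:
  n = 16: C(16, 6) = 8008; 8008 < 16384? YES
  n = 17: C(17, 6) = 12376; 12376 < 16384? YES
  n = 18: C(18, 6) = 18564; 18564 < 16384? NO
The largest n with C(n, 6) < 16384 is n = 17 (where E[X] = 1547/2048 ≈ 0.75537). Hence R(6, 6) > 17, i.e. R(6, 6) ≥ 18.

Largest n = 17; hence R(6, 6) > 17.


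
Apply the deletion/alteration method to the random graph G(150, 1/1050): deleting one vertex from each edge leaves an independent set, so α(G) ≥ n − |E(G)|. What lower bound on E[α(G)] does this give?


E[|E(G)|] = C(150, 2)·p = 11175 · (1/1050) = 149/14.
E[α(G)] ≥ n − E[|E(G)|] = 150 − 149/14 = 1951/14.
Numerically: ≈ 139.35714.
(This is only a lower bound; the true E[α(G)] may be larger.)

E[α(G)] ≥ 1951/14 ≈ 139.35714.


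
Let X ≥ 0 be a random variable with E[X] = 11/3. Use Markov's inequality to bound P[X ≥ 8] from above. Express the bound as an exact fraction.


μ = E[X] = 11/3, a = 8.
Markov: P[X ≥ 8] ≤ μ/a = (11/3)/8 = 11/24.
Numerically: ≈ 0.45833.
(Since a = 8 > μ = 3.66667, the bound 11/24 is < 1 and informative.)

P[X ≥ 8] ≤ 11/24 ≈ 0.45833.


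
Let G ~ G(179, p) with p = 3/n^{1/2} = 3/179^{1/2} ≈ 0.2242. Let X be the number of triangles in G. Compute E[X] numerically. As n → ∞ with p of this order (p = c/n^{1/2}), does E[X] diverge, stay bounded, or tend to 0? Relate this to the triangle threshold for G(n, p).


Number of potential triangles: C(179, 3) = 939929.
Each occurs with probability p³ ≈ (0.2242)³ ≈ 1.127416e-02.
By linearity: E[X] = C(179, 3)·p³ ≈ 939929 · 1.127416e-02 ≈ 10596.9105.
Since α = 1/2 < 1, p = c/n^{1/2} ≫ 1/n is above the triangle threshold p ~ 1/n. Asymptotically E[X] ~ (c³/6)·n^{3(1−α)} = (3³/6)·n^{1.5} → ∞; triangles are abundant w.h.p.

E[X] ≈ 10596.9105; in regime p = Θ(1/n^{1/2}) E[X] diverges (above the triangle threshold p ~ 1/n).


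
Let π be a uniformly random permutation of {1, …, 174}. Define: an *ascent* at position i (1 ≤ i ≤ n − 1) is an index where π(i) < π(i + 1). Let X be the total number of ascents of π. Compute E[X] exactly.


Write X = Σ X_I over i = 1, …, 173, with X_I the indicator of one ascent.
There are 173 indicators.
For each fixed i, the pair (π(i), π(i+1)) is a uniformly random ordered pair of distinct values from {1, …, 174}; by symmetry P[π(i) < π(i+1)] = 1/2.
By linearity: E[X] = 173 · (1/2) = (174 − 1) · (1/2) = 173/2 ≈ 86.5000.

E[X] = 173/2 = 86.5000.


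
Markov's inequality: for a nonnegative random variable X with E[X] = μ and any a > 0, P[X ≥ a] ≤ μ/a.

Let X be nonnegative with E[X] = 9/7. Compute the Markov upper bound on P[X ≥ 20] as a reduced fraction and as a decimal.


μ = E[X] = 9/7, a = 20.
Markov: P[X ≥ 20] ≤ μ/a = (9/7)/20 = 9/140.
Numerically: ≈ 0.064.
(Since a = 20 > μ = 1.286, the bound 9/140 is < 1 and informative.)

P[X ≥ 20] ≤ 9/140 ≈ 0.064.


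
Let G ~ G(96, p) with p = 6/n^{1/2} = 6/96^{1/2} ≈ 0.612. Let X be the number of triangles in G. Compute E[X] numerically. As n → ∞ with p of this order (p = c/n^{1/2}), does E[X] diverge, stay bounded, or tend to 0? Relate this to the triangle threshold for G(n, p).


Number of potential triangles: C(96, 3) = 142880.
Each occurs with probability p³ ≈ (0.612)³ ≈ 2.29640e-01.
By linearity: E[X] = C(96, 3)·p³ ≈ 142880 · 2.29640e-01 ≈ 32810.915.
Since α = 1/2 < 1, p = c/n^{1/2} ≫ 1/n is above the triangle threshold p ~ 1/n. Asymptotically E[X] ~ (c³/6)·n^{3(1−α)} = (6³/6)·n^{1.5} → ∞; triangles are abundant w.h.p.

E[X] ≈ 32810.915; in regime p = Θ(1/n^{1/2}) E[X] diverges (above the triangle threshold p ~ 1/n).


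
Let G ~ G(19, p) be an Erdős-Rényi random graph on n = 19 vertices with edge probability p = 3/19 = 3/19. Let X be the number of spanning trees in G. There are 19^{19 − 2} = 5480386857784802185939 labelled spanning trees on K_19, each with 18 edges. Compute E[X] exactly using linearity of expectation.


K_19 has 19^{19 − 2} = 5480386857784802185939 labelled spanning trees.
For each such spanning tree H, let X_H = 1 if all 18 edges of H are present in G. Then P[X_H = 1] = p^{18} = (3/19)^{18} = 387420489/104127350297911241532841.
By linearity: E[X] = Σ_H E[X_H] = 5480386857784802185939 · p^{18} = 5480386857784802185939 · 387420489/104127350297911241532841 = 387420489/19.
Numerically: E[X] ≈ 2.0391e+07.

E[X] = 5480386857784802185939 · (3/19)^{18} = 387420489/19 ≈ 2.0391e+07.


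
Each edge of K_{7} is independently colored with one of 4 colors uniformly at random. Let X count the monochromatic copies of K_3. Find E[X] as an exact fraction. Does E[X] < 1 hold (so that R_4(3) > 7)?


E[X] = C(7, 3) · 4^{1 − 3} = 35 · 4^{−2} = 35/16.
As a reduced fraction: E[X] = 35/16 ≈ 2.188.
Is E[X] < 1? NO.
Since E[X] ≥ 1, the first-moment bound is inconclusive at n = 7; it does NOT by itself certify R_4(3) > 7.

E[X] = 35/16 ≈ 2.188; E[X] ≥ 1; first-moment method inconclusive here.


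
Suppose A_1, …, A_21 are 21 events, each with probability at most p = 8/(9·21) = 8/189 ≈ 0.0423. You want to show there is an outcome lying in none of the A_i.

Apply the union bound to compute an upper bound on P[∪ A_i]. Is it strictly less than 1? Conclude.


Union bound: P[∪_{i=1}^{21} A_i] ≤ Σ_i P[A_i] ≤ 21·p = 21·(8/189) = 8/9.
Numerically: 8/9 ≈ 0.8889.
Is 8/9 < 1? YES.
Since P[∪ A_i] ≤ 8/9 < 1, the complement has P[∩ A_i^c] ≥ 1 − 8/9 = 1/9 > 0, so some outcome avoids every A_i.

21·p = 8/9 ≈ 0.8889; existence CERTIFIED by the union bound.


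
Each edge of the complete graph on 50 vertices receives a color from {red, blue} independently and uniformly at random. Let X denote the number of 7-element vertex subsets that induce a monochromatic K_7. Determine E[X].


Let X = Σ_S X_S over the C(50, 7) = 99884400 subsets S of size 7, where X_S = 1 if the K_7 on S is monochromatic.
For a fixed S, the K_7 on S has C(7, 2) = 21 edges. P[all 21 edges red] = (1/2)^21, and likewise for blue, so P[monochromatic] = 2·(1/2)^21 = 2^{1 − 21} = 1/1048576.
By linearity: E[X] = C(50, 7) · 2^{1 − 21} = 99884400 · 1/1048576 = 6242775/65536.
Numerically: E[X] ≈ 95.257187.

E[X] = C(50,7)·2^(1−C(7,2)) = 6242775/65536 ≈ 95.257187.


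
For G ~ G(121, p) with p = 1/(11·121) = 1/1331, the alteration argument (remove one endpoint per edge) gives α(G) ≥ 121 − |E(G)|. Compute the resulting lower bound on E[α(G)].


E[|E(G)|] = C(121, 2)·p = 7260 · (1/1331) = 60/11.
E[α(G)] ≥ n − E[|E(G)|] = 121 − 60/11 = 1271/11.
Numerically: ≈ 115.545455.
(This is only a lower bound; the true E[α(G)] may be larger.)

E[α(G)] ≥ 1271/11 ≈ 115.545455.


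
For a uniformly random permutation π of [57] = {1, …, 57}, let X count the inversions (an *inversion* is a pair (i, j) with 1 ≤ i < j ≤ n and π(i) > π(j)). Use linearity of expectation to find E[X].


Write X = Σ X_I over the C(57, 2) = 1596 pairs i < j, with X_I the indicator of one inversion.
There are 1596 indicators.
For each fixed pair i < j, the values π(i) and π(j) are two distinct elements of {1, …, 57} in uniformly random order; by symmetry P[π(i) > π(j)] = 1/2.
By linearity: E[X] = 1596 · (1/2) = C(57, 2) · (1/2) = 1596/2 = 798 ≈ 798.000000.

E[X] = 798 = 798.000000.


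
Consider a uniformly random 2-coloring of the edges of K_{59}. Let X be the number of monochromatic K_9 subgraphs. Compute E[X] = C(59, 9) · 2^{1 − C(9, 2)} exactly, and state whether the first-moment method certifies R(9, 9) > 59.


E[X] = C(59, 9) · 2^{1 − 36} = 12565671261 · 2^{−35} = 12565671261/34359738368.
As a reduced fraction: E[X] = 12565671261/34359738368 ≈ 0.366.
Is E[X] < 1? YES.
Since E[X] < 1, there exists a 2-coloring of K_{59} with no monochromatic K_9; hence R(9, 9) > 59.

E[X] = 12565671261/34359738368 ≈ 0.366; E[X] < 1, so R(9, 9) > 59.


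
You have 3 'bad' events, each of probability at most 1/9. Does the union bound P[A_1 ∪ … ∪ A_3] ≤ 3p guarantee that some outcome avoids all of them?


Union bound: P[∪_{i=1}^{3} A_i] ≤ Σ_i P[A_i] ≤ 3·p = 3·(1/9) = 1/3.
Numerically: 1/3 ≈ 0.3333333.
Is 1/3 < 1? YES.
Since P[∪ A_i] ≤ 1/3 < 1, the complement has P[∩ A_i^c] ≥ 1 − 1/3 = 2/3 > 0, so some outcome avoids every A_i.

3·p = 1/3 ≈ 0.3333333; existence CERTIFIED by the union bound.


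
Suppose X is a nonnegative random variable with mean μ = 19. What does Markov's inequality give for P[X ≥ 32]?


μ = E[X] = 19, a = 32.
Markov: P[X ≥ 32] ≤ μ/a = (19)/32 = 19/32.
Numerically: ≈ 0.593750.
(Since a = 32 > μ = 19.000000, the bound 19/32 is < 1 and informative.)

P[X ≥ 32] ≤ 19/32 ≈ 0.593750.


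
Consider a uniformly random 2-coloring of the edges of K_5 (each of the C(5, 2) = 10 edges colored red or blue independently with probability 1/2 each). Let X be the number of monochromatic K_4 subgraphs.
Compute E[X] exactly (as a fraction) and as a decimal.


Let X = Σ_S X_S over the C(5, 4) = 5 subsets S of size 4, where X_S = 1 if the K_4 on S is monochromatic.
For a fixed S, the K_4 on S has C(4, 2) = 6 edges. P[all 6 edges red] = (1/2)^6, and likewise for blue, so P[monochromatic] = 2·(1/2)^6 = 2^{1 − 6} = 1/32.
By linearity of expectation: E[X] = C(5, 4) · 2^{1 − 6} = 5 · 1/32 = 5/32.
Numerically: E[X] ≈ 0.156250.

E[X] = C(5,4)·2^(1−C(4,2)) = 5/32 ≈ 0.156250.


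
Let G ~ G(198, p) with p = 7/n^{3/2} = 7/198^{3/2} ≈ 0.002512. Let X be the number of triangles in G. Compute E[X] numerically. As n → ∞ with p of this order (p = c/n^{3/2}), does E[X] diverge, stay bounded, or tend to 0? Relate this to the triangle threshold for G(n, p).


Number of potential triangles: C(198, 3) = 1274196.
Each occurs with probability p³ ≈ (0.002512)³ ≈ 1.585991e-08.
By linearity: E[X] = C(198, 3)·p³ ≈ 1274196 · 1.585991e-08 ≈ 0.0202.
Since α = 3/2 > 1, p = c/n^{3/2} = o(1/n) is below the triangle threshold p ~ 1/n. Asymptotically E[X] ~ (c³/6)·n^{3(1−α)} = (7³/6)·n^{-1.5} → 0, so by Markov's inequality G has no triangles w.h.p.

E[X] ≈ 0.0202; in regime p = Θ(1/n^{3/2}) E[X] tends to 0 (below the triangle threshold p ~ 1/n).


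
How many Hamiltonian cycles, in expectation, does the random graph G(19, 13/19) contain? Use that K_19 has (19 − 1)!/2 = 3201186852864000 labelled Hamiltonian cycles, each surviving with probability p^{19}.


K_19 has (19 − 1)!/2 = 3201186852864000 labelled Hamiltonian cycles.
For each such Hamiltonian cycle H, let X_H = 1 if all 19 edges of H are present in G. Then P[X_H = 1] = p^{19} = (13/19)^{19} = 1461920290375446110677/1978419655660313589123979.
By linearity of expectation: E[X] = Σ_H E[X_H] = 3201186852864000 · p^{19} = 3201186852864000 · 1461920290375446110677/1978419655660313589123979 = 4679880013484999364018134658428928000/1978419655660313589123979.
Numerically: E[X] ≈ 2.37e+12.

E[X] = 3201186852864000 · (13/19)^{19} = 4679880013484999364018134658428928000/1978419655660313589123979 ≈ 2.37e+12.


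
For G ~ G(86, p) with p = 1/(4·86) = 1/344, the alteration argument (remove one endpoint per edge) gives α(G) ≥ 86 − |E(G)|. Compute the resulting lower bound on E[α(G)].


E[|E(G)|] = C(86, 2)·p = 3655 · (1/344) = 85/8.
E[α(G)] ≥ n − E[|E(G)|] = 86 − 85/8 = 603/8.
Numerically: ≈ 75.37500.
(This is only a lower bound; the true E[α(G)] may be larger.)

E[α(G)] ≥ 603/8 ≈ 75.37500.


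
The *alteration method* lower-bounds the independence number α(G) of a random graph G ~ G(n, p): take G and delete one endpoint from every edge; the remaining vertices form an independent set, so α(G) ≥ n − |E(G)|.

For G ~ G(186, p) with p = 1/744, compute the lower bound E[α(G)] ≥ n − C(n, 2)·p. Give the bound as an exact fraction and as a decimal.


E[|E(G)|] = C(186, 2)·p = 17205 · (1/744) = 185/8.
E[α(G)] ≥ n − E[|E(G)|] = 186 − 185/8 = 1303/8.
Numerically: ≈ 162.87500.
(This is only a lower bound; the true E[α(G)] may be larger.)

E[α(G)] ≥ 1303/8 ≈ 162.87500.


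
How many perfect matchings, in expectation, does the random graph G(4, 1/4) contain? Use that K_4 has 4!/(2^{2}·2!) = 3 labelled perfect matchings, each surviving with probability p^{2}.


K_4 has 4!/(2^{2}·2!) = 3 labelled perfect matchings.
For each such perfect matching H, let X_H = 1 if all 2 edges of H are present in G. Then P[X_H = 1] = p^{2} = (1/4)^{2} = 1/16.
By linearity: E[X] = Σ_H E[X_H] = 3 · p^{2} = 3 · 1/16 = 3/16.
Numerically: E[X] ≈ 0.1875.

E[X] = 3 · (1/4)^{2} = 3/16 ≈ 0.1875.


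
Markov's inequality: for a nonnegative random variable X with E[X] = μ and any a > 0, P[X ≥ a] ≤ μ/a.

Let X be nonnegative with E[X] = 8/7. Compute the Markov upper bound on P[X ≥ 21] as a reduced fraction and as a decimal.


μ = E[X] = 8/7, a = 21.
Markov: P[X ≥ 21] ≤ μ/a = (8/7)/21 = 8/147.
Numerically: ≈ 0.054.
(Since a = 21 > μ = 1.143, the bound 8/147 is < 1 and informative.)

P[X ≥ 21] ≤ 8/147 ≈ 0.054.


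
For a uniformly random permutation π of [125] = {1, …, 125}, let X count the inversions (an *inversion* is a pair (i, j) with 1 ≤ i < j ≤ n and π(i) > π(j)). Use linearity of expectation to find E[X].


Write X = Σ X_I over the C(125, 2) = 7750 pairs i < j, with X_I the indicator of one inversion.
There are 7750 indicators.
For each fixed pair i < j, the values π(i) and π(j) are two distinct elements of {1, …, 125} in uniformly random order; by symmetry P[π(i) > π(j)] = 1/2.
By linearity: E[X] = 7750 · (1/2) = C(125, 2) · (1/2) = 7750/2 = 3875 ≈ 3875.000.

E[X] = 3875 = 3875.000.


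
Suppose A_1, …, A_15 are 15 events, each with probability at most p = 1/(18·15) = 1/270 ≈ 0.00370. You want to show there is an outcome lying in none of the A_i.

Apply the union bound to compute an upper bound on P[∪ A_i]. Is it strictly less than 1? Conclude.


Union bound: P[∪_{i=1}^{15} A_i] ≤ Σ_i P[A_i] ≤ 15·p = 15·(1/270) = 1/18.
Numerically: 1/18 ≈ 0.05556.
Is 1/18 < 1? YES.
Since P[∪ A_i] ≤ 1/18 < 1, the complement has P[∩ A_i^c] ≥ 1 − 1/18 = 17/18 > 0, so some outcome avoids every A_i.

15·p = 1/18 ≈ 0.05556; existence CERTIFIED by the union bound.


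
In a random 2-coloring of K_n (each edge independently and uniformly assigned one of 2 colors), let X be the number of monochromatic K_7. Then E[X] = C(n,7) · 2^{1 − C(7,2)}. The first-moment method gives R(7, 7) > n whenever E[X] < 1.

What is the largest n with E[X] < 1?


We need C(n, 7) · 2^{1 − 21} < 1, i.e. C(n, 7) < 2^{21 − 1} = 1048576.
Check values of n near the boundary:
  n = 26: C(26, 7) = 657800; 657800 < 1048576? YES
  n = 27: C(27, 7) = 888030; 888030 < 1048576? YES
  n = 28: C(28, 7) = 1184040; 1184040 < 1048576? NO
  n = 29: C(29, 7) = 1560780; 1560780 < 1048576? NO
  n = 30: C(30, 7) = 2035800; 2035800 < 1048576? NO
The largest n with C(n, 7) < 1048576 is n = 27 (where E[X] = 444015/524288 ≈ 0.8468914). Hence R(7, 7) > 27, i.e. R(7, 7) ≥ 28.

Largest n = 27; hence R(7, 7) > 27.


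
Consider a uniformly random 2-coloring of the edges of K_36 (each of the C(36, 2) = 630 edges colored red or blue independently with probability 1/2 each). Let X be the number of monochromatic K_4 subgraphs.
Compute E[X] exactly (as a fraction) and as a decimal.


Let X = Σ_S X_S over the C(36, 4) = 58905 subsets S of size 4, where X_S = 1 if the K_4 on S is monochromatic.
For a fixed S, the K_4 on S has C(4, 2) = 6 edges. P[all 6 edges red] = (1/2)^6, and likewise for blue, so P[monochromatic] = 2·(1/2)^6 = 2^{1 − 6} = 1/32.
By linearity of expectation: E[X] = C(36, 4) · 2^{1 − 6} = 58905 · 1/32 = 58905/32.
Numerically: E[X] ≈ 1840.7812.

E[X] = C(36,4)·2^(1−C(4,2)) = 58905/32 ≈ 1840.7812.


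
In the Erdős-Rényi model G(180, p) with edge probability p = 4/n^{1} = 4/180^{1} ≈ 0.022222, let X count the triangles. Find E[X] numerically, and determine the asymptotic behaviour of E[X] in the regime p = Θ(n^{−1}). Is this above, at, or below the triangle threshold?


Number of potential triangles: C(180, 3) = 955860.
Each occurs with probability p³ ≈ (0.022222)³ ≈ 1.0973937e-05.
By linearity: E[X] = C(180, 3)·p³ ≈ 955860 · 1.0973937e-05 ≈ 10.48955.
Here α = 1, so p = 4/n is exactly at the triangle threshold p ~ 1/n. Asymptotically E[X] → c³/6 = 4³/6 = 32/3 ≈ 10.66667, a bounded constant. In this regime the triangle count is asymptotically Poisson(c³/6).

E[X] ≈ 10.48955; in regime p = Θ(1/n^{1}) E[X] stays bounded (at the triangle threshold p ~ 1/n).


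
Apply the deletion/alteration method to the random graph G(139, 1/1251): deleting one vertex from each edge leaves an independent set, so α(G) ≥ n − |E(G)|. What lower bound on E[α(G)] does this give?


E[|E(G)|] = C(139, 2)·p = 9591 · (1/1251) = 23/3.
E[α(G)] ≥ n − E[|E(G)|] = 139 − 23/3 = 394/3.
Numerically: ≈ 131.333.
(This is only a lower bound; the true E[α(G)] may be larger.)

E[α(G)] ≥ 394/3 ≈ 131.333.


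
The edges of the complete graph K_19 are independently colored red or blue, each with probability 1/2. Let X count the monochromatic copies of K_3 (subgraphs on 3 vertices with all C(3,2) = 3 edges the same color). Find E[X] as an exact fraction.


Let X = Σ_S X_S over the C(19, 3) = 969 subsets S of size 3, where X_S = 1 if the K_3 on S is monochromatic.
For a fixed S, the K_3 on S has C(3, 2) = 3 edges. P[all 3 edges red] = (1/2)^3, and likewise for blue, so P[monochromatic] = 2·(1/2)^3 = 2^{1 − 3} = 1/4.
By linearity of expectation: E[X] = C(19, 3) · 2^{1 − 3} = 969 · 1/4 = 969/4.
Numerically: E[X] ≈ 242.250000.

E[X] = C(19,3)·2^(1−C(3,2)) = 969/4 ≈ 242.250000.


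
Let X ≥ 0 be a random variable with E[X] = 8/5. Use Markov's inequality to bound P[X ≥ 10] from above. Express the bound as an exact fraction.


μ = E[X] = 8/5, a = 10.
Markov: P[X ≥ 10] ≤ μ/a = (8/5)/10 = 4/25.
Numerically: ≈ 0.160.
(Since a = 10 > μ = 1.600, the bound 4/25 is < 1 and informative.)

P[X ≥ 10] ≤ 4/25 ≈ 0.160.


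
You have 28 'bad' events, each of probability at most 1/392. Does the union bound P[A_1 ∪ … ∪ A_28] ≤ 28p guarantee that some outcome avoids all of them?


Union bound: P[∪_{i=1}^{28} A_i] ≤ Σ_i P[A_i] ≤ 28·p = 28·(1/392) = 1/14.
Numerically: 1/14 ≈ 0.0714.
Is 1/14 < 1? YES.
Since P[∪ A_i] ≤ 1/14 < 1, the complement has P[∩ A_i^c] ≥ 1 − 1/14 = 13/14 > 0, so some outcome avoids every A_i.

28·p = 1/14 ≈ 0.0714; existence CERTIFIED by the union bound.


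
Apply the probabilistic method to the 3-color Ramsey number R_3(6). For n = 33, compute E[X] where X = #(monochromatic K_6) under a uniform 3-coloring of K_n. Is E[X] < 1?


E[X] = C(33, 6) · 3^{1 − 15} = 1107568 · 3^{−14} = 1107568/4782969.
As a reduced fraction: E[X] = 1107568/4782969 ≈ 0.23156.
Is E[X] < 1? YES.
Since E[X] < 1, there exists a 3-coloring of K_{33} with no monochromatic K_6; hence R_3(6) > 33.

E[X] = 1107568/4782969 ≈ 0.23156; E[X] < 1, so R_3(6) > 33.


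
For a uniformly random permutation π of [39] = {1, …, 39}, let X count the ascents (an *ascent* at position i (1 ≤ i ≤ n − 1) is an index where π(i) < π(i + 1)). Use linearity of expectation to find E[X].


Write X = Σ X_I over i = 1, …, 38, with X_I the indicator of one ascent.
There are 38 indicators.
For each fixed i, the pair (π(i), π(i+1)) is a uniformly random ordered pair of distinct values from {1, …, 39}; by symmetry P[π(i) < π(i+1)] = 1/2.
By linearity: E[X] = 38 · (1/2) = (39 − 1) · (1/2) = 19 ≈ 19.0000.

E[X] = 19 = 19.0000.


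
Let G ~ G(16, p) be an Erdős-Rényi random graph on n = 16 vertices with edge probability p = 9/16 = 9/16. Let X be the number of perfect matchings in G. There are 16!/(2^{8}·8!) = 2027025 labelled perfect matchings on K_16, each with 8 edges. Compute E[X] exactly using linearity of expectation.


K_16 has 16!/(2^{8}·8!) = 2027025 labelled perfect matchings.
For each such perfect matching H, let X_H = 1 if all 8 edges of H are present in G. Then P[X_H = 1] = p^{8} = (9/16)^{8} = 43046721/4294967296.
Summing the indicators: E[X] = Σ_H E[X_H] = 2027025 · p^{8} = 2027025 · 43046721/4294967296 = 87256779635025/4294967296.
Numerically: E[X] ≈ 20316.

E[X] = 2027025 · (9/16)^{8} = 87256779635025/4294967296 ≈ 20316.


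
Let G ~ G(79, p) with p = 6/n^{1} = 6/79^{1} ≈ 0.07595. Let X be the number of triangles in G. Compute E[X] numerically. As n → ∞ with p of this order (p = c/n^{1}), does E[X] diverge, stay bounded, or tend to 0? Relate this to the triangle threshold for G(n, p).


Number of potential triangles: C(79, 3) = 79079.
Each occurs with probability p³ ≈ (0.07595)³ ≈ 4.380992e-04.
By linearity: E[X] = C(79, 3)·p³ ≈ 79079 · 4.380992e-04 ≈ 34.6444.
Here α = 1, so p = 6/n is exactly at the triangle threshold p ~ 1/n. Asymptotically E[X] → c³/6 = 6³/6 = 36 ≈ 36.0000, a bounded constant. In this regime the triangle count is asymptotically Poisson(c³/6).

E[X] ≈ 34.6444; in regime p = Θ(1/n^{1}) E[X] stays bounded (at the triangle threshold p ~ 1/n).


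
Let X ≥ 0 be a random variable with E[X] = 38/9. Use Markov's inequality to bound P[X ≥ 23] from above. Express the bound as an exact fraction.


μ = E[X] = 38/9, a = 23.
Markov: P[X ≥ 23] ≤ μ/a = (38/9)/23 = 38/207.
Numerically: ≈ 0.1836.
(Since a = 23 > μ = 4.2222, the bound 38/207 is < 1 and informative.)

P[X ≥ 23] ≤ 38/207 ≈ 0.1836.


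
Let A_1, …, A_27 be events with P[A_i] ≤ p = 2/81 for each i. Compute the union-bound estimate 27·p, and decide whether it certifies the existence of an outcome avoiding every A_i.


Union bound: P[∪_{i=1}^{27} A_i] ≤ Σ_i P[A_i] ≤ 27·p = 27·(2/81) = 2/3.
Numerically: 2/3 ≈ 0.6666667.
Is 2/3 < 1? YES.
Since P[∪ A_i] ≤ 2/3 < 1, the complement has P[∩ A_i^c] ≥ 1 − 2/3 = 1/3 > 0, so some outcome avoids every A_i.

27·p = 2/3 ≈ 0.6666667; existence CERTIFIED by the union bound.


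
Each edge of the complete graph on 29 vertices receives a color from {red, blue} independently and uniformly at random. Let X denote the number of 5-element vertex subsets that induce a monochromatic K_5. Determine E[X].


Let X = Σ_S X_S over the C(29, 5) = 118755 subsets S of size 5, where X_S = 1 if the K_5 on S is monochromatic.
For a fixed S, the K_5 on S has C(5, 2) = 10 edges. P[all 10 edges red] = (1/2)^10, and likewise for blue, so P[monochromatic] = 2·(1/2)^10 = 2^{1 − 10} = 1/512.
By linearity of expectation: E[X] = C(29, 5) · 2^{1 − 10} = 118755 · 1/512 = 118755/512.
Numerically: E[X] ≈ 231.9434.

E[X] = C(29,5)·2^(1−C(5,2)) = 118755/512 ≈ 231.9434.


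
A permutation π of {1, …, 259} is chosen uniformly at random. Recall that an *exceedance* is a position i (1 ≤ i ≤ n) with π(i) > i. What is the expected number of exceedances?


Write X = Σ_{i=1}^{259} X_i, where X_i = 1_{π(i) > i}.
For each fixed i, π(i) is uniform over {1, …, 259} (marginal of a uniform permutation), so P[π(i) > i] = (n − i)/n. Summing: Σ_{i=1}^{259} (n − i)/n = (0 + 1 + … + 258)/259 = 259(259 − 1)/(2·259) = (259 − 1)/2.
Hence E[X] = Σ_{i=1}^{259} (259 − i)/259 = 129 ≈ 129.0000.

E[X] = 129 = 129.0000.


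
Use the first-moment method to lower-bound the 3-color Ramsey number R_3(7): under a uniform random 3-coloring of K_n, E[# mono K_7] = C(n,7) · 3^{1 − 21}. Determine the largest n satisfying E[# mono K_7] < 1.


We need C(n, 7) · 3^{1 − 21} < 1, i.e. C(n, 7) < 3^{21 − 1} = 3486784401.
Check values of n near the boundary:
  n = 77: C(77, 7) = 2404808340; 2404808340 < 3486784401? YES
  n = 78: C(78, 7) = 2641902120; 2641902120 < 3486784401? YES
  n = 79: C(79, 7) = 2898753715; 2898753715 < 3486784401? YES
  n = 80: C(80, 7) = 3176716400; 3176716400 < 3486784401? YES
  n = 81: C(81, 7) = 3477216600; 3477216600 < 3486784401? YES
  n = 82: C(82, 7) = 3801756816; 3801756816 < 3486784401? NO
  n = 83: C(83, 7) = 4151918628; 4151918628 < 3486784401? NO
  n = 84: C(84, 7) = 4529365776; 4529365776 < 3486784401? NO
The largest n with C(n, 7) < 3486784401 is n = 81 (where E[X] = 42928600/43046721 ≈ 0.9973). Hence R_3(7) > 81, i.e. R_3(7) ≥ 82.

Largest n = 81; hence R_3(7) > 81.


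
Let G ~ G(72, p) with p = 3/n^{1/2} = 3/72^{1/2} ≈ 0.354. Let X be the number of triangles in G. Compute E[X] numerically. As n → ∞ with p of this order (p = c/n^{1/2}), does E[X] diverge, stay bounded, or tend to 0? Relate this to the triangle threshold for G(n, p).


Number of potential triangles: C(72, 3) = 59640.
Each occurs with probability p³ ≈ (0.354)³ ≈ 4.41942e-02.
By linearity: E[X] = C(72, 3)·p³ ≈ 59640 · 4.41942e-02 ≈ 2635.741.
Since α = 1/2 < 1, p = c/n^{1/2} ≫ 1/n is above the triangle threshold p ~ 1/n. Asymptotically E[X] ~ (c³/6)·n^{3(1−α)} = (3³/6)·n^{1.5} → ∞; triangles are abundant w.h.p.

E[X] ≈ 2635.741; in regime p = Θ(1/n^{1/2}) E[X] diverges (above the triangle threshold p ~ 1/n).


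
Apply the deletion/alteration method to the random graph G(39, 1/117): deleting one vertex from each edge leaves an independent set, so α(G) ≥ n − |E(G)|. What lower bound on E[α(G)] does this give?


E[|E(G)|] = C(39, 2)·p = 741 · (1/117) = 19/3.
E[α(G)] ≥ n − E[|E(G)|] = 39 − 19/3 = 98/3.
Numerically: ≈ 32.667.
(This is only a lower bound; the true E[α(G)] may be larger.)

E[α(G)] ≥ 98/3 ≈ 32.667.


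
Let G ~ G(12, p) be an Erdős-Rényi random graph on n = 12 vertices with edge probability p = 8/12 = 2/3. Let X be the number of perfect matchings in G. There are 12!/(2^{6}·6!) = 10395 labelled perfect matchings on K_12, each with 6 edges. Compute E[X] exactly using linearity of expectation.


K_12 has 12!/(2^{6}·6!) = 10395 labelled perfect matchings.
For each such perfect matching H, let X_H = 1 if all 6 edges of H are present in G. Then P[X_H = 1] = p^{6} = (2/3)^{6} = 64/729.
Summing the indicators: E[X] = Σ_H E[X_H] = 10395 · p^{6} = 10395 · 64/729 = 24640/27.
Numerically: E[X] ≈ 912.6.

E[X] = 10395 · (2/3)^{6} = 24640/27 ≈ 912.6.


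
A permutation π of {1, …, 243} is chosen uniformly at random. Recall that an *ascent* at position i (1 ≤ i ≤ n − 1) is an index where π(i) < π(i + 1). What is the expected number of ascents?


Write X = Σ X_I over i = 1, …, 242, with X_I the indicator of one ascent.
There are 242 indicators.
For each fixed i, the pair (π(i), π(i+1)) is a uniformly random ordered pair of distinct values from {1, …, 243}; by symmetry P[π(i) < π(i+1)] = 1/2.
By linearity: E[X] = 242 · (1/2) = (243 − 1) · (1/2) = 121 ≈ 121.00000.

E[X] = 121 = 121.00000.
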